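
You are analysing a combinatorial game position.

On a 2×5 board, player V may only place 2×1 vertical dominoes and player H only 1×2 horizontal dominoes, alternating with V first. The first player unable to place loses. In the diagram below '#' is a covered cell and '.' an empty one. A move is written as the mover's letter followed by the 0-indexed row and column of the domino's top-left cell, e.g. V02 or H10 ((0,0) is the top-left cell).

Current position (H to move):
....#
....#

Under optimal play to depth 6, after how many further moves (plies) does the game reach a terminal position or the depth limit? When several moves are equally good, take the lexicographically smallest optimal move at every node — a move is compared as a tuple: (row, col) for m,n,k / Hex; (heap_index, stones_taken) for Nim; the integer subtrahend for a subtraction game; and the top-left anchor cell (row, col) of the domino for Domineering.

PV length from [....#/....#]: 3 plies

p1 H@[....#/....#]: H00[##..#/....#]-1 H01[.##.#/....#]+1* H02[..###/....#]-1 H10[....#/##..#]-1 H11[....#/.##.#]+1 H12[....#/..###]-1
p2 V@[.##.#/....#]: V00[###.#/#...#]-1* V03[.####/...##]-1
p3 H@[###.#/#...#]: H11[###.#/###.#]-1 H12[###.#/#.###]+1*
p4 V@[###.#/#.###] terminal -1; root [....#/....#] d6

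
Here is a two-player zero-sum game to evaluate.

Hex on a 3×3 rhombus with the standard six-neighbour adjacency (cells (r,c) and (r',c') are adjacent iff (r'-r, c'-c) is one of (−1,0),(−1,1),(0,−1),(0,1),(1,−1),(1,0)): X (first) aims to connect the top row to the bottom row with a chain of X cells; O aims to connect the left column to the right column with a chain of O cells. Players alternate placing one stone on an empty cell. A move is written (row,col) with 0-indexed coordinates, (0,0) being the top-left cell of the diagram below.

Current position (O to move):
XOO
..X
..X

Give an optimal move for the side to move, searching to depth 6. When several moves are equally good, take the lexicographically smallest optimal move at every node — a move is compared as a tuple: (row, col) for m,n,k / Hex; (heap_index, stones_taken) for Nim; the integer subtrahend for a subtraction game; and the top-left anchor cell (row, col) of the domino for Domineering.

[XOO/..X/..X] O move#1: (1,0):+1/XOO/O.X/..X*, (1,1):+1/XOO/.OX/..X, (2,0):+1/XOO/..X/O.X, (2,1):-1/XOO/..X/.OX
[XOO/O.X/..X] end (terminal -1, X#2); searched XOO/..X/..X to 6

O's best at [XOO/..X/..X]: (1,0)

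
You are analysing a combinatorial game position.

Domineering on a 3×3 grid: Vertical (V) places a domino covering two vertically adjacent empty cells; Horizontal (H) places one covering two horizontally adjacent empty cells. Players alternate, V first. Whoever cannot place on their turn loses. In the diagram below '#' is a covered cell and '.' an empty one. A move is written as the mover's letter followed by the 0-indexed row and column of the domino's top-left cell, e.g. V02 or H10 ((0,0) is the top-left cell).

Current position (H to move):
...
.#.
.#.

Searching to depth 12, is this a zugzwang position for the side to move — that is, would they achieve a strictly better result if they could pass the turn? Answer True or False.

[.../.#./.#.] H move#1: H00:-1/##./.#./.#.*, H01:-1/.##/.#./.#.
[##./.#./.#.] V move#2: V02:+1/###/.##/.#.*, V10:+1/##./##./##., V12:+1/##./.##/.##
[###/.##/.#.] end (terminal -1, H#3); searched .../.#./.#. to 12
pass branch (V moves first from the same position):
  | [.../.#./.#.] V move#1: V00:+1/#../##./.#.*, V02:+1/..#/.##/.#., V10:+1/.../##./##., V12:+1/.../.##/.##
  | [#../##./.#.] H move#2: H01:-1/###/##./.#.*
  | [###/##./.#.] V move#3: V12:+1/###/###/.##*
  | [###/###/.##] end (terminal -1, H#4); searched .../.#./.#. to 12
H moving scores -1; H passing scores -1

zugzwang(.../.#./.#., H) = False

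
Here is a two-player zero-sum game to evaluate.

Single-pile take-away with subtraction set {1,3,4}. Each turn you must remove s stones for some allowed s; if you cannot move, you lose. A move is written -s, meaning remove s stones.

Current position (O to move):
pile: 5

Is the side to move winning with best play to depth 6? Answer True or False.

O winning at [5]: True

[5] O move#1: -1:-1/4, -3:+1/2*, -4:-1/1
[2] X move#2: -1:-1/1*
[1] O move#3: -1:+1/0*
[0] end (terminal -1, X#4); searched 5 to 6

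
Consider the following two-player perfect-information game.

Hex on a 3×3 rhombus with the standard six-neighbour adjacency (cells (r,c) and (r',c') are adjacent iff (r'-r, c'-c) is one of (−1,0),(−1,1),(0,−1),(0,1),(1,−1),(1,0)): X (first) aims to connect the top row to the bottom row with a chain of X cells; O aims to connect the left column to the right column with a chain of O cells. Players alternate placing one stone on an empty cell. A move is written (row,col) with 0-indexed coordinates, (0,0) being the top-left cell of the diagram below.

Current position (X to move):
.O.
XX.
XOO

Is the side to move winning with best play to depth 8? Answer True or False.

X winning at [.O./XX./XOO]: True

ply 1, X at .O./XX./XOO | (0,0)=+1→XO./XX./XOO*; (0,2)=+1→.OX/XX./XOO; (1,2)=+1→.O./XXX/XOO
ply 2: XO./XX./XOO is terminal -1 (O); from .O./XX./XOO depth 8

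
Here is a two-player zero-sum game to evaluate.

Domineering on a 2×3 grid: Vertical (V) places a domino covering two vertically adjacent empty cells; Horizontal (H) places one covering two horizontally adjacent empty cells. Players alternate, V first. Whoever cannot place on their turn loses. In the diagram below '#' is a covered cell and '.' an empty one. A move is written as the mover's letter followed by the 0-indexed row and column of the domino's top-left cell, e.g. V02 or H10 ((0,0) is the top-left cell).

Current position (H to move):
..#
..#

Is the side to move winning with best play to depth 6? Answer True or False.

ply 1, H at ..#/..# | H00=+1→###/..#*; H10=+1→..#/###
ply 2: ###/..# is terminal -1 (V); from ..#/..# depth 6

H winning at [..#/..#]: True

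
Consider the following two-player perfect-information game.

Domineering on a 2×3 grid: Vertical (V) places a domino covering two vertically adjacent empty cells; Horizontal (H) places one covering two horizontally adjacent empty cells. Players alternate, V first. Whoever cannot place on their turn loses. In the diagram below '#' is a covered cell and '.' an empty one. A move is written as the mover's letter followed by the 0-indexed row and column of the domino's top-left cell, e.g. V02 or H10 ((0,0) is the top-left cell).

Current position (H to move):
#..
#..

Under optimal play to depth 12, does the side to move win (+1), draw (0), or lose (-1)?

ply 1, H at #../#.. | H01=+1→###/#..*; H11=+1→#../###
ply 2: ###/#.. is terminal -1 (V); from #../#.. depth 12

value(#../#.., H) = +1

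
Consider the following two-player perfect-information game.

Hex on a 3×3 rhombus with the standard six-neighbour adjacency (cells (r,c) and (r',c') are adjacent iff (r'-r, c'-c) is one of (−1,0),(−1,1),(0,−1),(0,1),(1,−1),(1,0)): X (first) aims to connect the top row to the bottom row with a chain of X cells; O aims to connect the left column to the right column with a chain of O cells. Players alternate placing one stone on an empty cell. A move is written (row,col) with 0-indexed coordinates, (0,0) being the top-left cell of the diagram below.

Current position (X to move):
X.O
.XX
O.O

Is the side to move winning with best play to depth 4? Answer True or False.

[X.O/.XX/O.O] X move#1: (0,1):-1/XXO/.XX/O.O, (1,0):-1/X.O/XXX/O.O, (2,1):+1/X.O/.XX/OXO*
[X.O/.XX/OXO] O move#2: (0,1):-1/XOO/.XX/OXO*, (1,0):-1/X.O/OXX/OXO
[XOO/.XX/OXO] X move#3: (1,0):+1/XOO/XXX/OXO*
[XOO/XXX/OXO] end (terminal -1, O#4); searched X.O/.XX/O.O to 4

X winning at [X.O/.XX/O.O]: True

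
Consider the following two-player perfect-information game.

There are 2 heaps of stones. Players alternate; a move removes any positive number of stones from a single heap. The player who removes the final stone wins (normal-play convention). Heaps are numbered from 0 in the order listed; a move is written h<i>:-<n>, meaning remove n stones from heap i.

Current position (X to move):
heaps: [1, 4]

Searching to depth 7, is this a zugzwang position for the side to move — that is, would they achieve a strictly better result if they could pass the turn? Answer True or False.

zugzwang((1,4), X) = False

p1 X@[(1,4)]: h0:-1[(0,4)]-1 h1:-1[(1,3)]-1 h1:-2[(1,2)]-1 h1:-3[(1,1)]+1* h1:-4[(1,0)]-1
p2 O@[(1,1)]: h0:-1[(0,1)]-1* h1:-1[(1,0)]-1
p3 X@[(0,1)]: h1:-1[(0,0)]+1*
p4 O@[(0,0)] terminal -1; root [(1,4)] d7
if X skipped the turn, O would face:
~ p1 O@[(1,4)]: h0:-1[(0,4)]-1 h1:-1[(1,3)]-1 h1:-2[(1,2)]-1 h1:-3[(1,1)]+1* h1:-4[(1,0)]-1
~ p2 X@[(1,1)]: h0:-1[(0,1)]-1* h1:-1[(1,0)]-1
~ p3 O@[(0,1)]: h1:-1[(0,0)]+1*
~ p4 X@[(0,0)] terminal -1; root [(1,4)] d7
compare (X): move=+1 vs pass=-1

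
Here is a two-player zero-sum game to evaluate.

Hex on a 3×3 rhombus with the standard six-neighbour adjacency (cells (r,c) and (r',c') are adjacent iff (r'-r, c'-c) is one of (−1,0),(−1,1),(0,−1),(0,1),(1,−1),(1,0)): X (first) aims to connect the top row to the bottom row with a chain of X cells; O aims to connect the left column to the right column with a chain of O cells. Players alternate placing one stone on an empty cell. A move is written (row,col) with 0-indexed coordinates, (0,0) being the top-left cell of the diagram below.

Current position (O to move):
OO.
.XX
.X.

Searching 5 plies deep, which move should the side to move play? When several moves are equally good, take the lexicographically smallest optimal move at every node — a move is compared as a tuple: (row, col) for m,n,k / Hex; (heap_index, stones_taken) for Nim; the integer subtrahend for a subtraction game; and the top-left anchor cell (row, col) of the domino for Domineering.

[OO./.XX/.X.] O move#1: (0,2):+1/OOO/.XX/.X.*, (1,0):-1/OO./OXX/.X., (2,0):-1/OO./.XX/OX., (2,2):-1/OO./.XX/.XO
[OOO/.XX/.X.] end (terminal -1, X#2); searched OO./.XX/.X. to 5

O's best at [OO./.XX/.X.]: (0,2)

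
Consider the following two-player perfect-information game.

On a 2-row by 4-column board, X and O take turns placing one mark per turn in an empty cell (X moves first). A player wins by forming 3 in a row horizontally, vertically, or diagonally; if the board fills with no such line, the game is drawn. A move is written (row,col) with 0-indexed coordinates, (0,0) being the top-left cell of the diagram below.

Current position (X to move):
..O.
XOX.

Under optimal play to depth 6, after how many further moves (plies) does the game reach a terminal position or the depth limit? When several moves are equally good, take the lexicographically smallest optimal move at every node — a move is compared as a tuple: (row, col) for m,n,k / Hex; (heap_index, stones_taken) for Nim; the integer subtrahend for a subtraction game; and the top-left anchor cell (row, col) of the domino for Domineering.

PV length from [..O./XOX.]: 4 plies

[..O./XOX.] X move#1: (0,0):+0/X.O./XOX.*, (0,1):+0/.XO./XOX., (0,3):+0/..OX/XOX., (1,3):-1/..O./XOXX
[X.O./XOX.] O move#2: (0,1):+0/XOO./XOX.*, (0,3):+0/X.OO/XOX., (1,3):+0/X.O./XOXO
[XOO./XOX.] X move#3: (0,3):+0/XOOX/XOX.*, (1,3):-1/XOO./XOXX
[XOOX/XOX.] O move#4: (1,3):+0/XOOX/XOXO*
[XOOX/XOXO] end (terminal +0, X#5); searched ..O./XOX. to 6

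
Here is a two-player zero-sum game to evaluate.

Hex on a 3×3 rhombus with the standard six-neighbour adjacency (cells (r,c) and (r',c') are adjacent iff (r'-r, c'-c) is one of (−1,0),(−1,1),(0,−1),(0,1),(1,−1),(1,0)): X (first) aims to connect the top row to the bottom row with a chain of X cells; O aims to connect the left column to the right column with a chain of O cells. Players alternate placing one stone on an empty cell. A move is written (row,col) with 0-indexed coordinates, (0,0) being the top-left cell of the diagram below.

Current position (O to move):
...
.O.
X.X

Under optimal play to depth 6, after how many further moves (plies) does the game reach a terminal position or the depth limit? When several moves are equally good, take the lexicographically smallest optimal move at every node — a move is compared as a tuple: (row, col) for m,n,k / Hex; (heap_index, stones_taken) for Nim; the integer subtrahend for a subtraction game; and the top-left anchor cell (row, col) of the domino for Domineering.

PV length from [.../.O./X.X]: 5 plies

[.../.O./X.X] O move#1: (0,0):+1/O../.O./X.X*, (0,1):+1/.O./.O./X.X, (0,2):-1/..O/.O./X.X, (1,0):+1/.../OO./X.X, (1,2):-1/.../.OO/X.X, (2,1):-1/.../.O./XOX
[O../.O./X.X] X move#2: (0,1):-1/OX./.O./X.X*, (0,2):-1/O.X/.O./X.X, (1,0):-1/O../XO./X.X, (1,2):-1/O../.OX/X.X, (2,1):-1/O../.O./XXX
[OX./.O./X.X] O move#3: (0,2):-1/OXO/.O./X.X, (1,0):+1/OX./OO./X.X*, (1,2):-1/OX./.OO/X.X, (2,1):-1/OX./.O./XOX
[OX./OO./X.X] X move#4: (0,2):-1/OXX/OO./X.X*, (1,2):-1/OX./OOX/X.X, (2,1):-1/OX./OO./XXX
[OXX/OO./X.X] O move#5: (1,2):+1/OXX/OOO/X.X*, (2,1):-1/OXX/OO./XOX
[OXX/OOO/X.X] end (terminal -1, X#6); searched .../.O./X.X to 6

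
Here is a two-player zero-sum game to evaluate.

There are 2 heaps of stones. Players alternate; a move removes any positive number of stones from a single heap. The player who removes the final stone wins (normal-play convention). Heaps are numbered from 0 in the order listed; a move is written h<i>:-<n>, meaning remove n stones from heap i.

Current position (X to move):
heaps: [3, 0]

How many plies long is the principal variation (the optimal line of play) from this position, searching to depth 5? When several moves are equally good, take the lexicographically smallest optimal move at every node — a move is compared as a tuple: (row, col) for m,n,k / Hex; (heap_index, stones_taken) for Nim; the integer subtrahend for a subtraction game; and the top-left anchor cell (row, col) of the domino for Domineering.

PV length from [(3,0)]: 1 ply

ply 1, X at (3,0) | h0:-1=-1→(2,0); h0:-2=-1→(1,0); h0:-3=+1→(0,0)*
ply 2: (0,0) is terminal -1 (O); from (3,0) depth 5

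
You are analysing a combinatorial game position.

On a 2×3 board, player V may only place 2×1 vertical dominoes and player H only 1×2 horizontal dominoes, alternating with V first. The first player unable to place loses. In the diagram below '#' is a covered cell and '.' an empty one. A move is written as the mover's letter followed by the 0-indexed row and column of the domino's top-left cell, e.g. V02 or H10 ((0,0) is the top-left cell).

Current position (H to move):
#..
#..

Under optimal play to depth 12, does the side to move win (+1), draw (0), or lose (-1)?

value(#../#.., H) = +1

ply 1, H at #../#.. | H01=+1→###/#..*; H11=+1→#../###
ply 2: ###/#.. is terminal -1 (V); from #../#.. depth 12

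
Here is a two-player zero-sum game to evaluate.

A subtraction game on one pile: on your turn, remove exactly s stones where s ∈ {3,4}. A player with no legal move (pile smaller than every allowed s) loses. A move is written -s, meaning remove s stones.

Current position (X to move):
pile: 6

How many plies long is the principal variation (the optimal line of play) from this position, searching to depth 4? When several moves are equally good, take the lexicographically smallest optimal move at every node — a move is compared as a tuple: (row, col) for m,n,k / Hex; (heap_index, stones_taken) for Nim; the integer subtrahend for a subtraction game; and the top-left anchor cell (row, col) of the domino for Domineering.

PV length from [6]: 1 ply

[6] X move#1: -3:-1/3, -4:+1/2*
[2] end (terminal -1, O#2); searched 6 to 4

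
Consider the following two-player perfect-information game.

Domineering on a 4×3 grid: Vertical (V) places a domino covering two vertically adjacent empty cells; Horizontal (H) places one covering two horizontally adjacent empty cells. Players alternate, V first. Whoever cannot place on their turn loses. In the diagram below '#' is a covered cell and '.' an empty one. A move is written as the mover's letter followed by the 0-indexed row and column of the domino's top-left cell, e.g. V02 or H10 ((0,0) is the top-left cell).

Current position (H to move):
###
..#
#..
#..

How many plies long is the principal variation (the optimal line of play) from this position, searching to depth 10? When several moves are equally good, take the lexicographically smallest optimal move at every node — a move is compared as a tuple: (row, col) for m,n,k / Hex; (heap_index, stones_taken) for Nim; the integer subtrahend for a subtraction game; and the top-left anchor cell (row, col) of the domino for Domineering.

PV length from [###/..#/#../#..]: 1 ply

[###/..#/#../#..] H move#1: H10:-1/###/###/#../#.., H21:+1/###/..#/###/#..*, H31:-1/###/..#/#../###
[###/..#/###/#..] end (terminal -1, V#2); searched ###/..#/#../#.. to 10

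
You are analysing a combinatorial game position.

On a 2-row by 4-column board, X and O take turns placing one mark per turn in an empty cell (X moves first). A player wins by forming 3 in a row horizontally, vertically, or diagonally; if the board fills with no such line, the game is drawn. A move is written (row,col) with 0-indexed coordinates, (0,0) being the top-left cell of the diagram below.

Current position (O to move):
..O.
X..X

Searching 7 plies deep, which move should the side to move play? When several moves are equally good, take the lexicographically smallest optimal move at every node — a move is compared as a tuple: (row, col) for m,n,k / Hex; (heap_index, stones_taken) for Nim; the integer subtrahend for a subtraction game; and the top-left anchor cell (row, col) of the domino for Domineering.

O's best at [..O./X..X]: (0,1)

p1 O@[..O./X..X]: (0,0)[O.O./X..X]+0 (0,1)[.OO./X..X]+1* (0,3)[..OO/X..X]+0 (1,1)[..O./XO.X]+0 (1,2)[..O./X.OX]+0
p2 X@[.OO./X..X]: (0,0)[XOO./X..X]-1* (0,3)[.OOX/X..X]-1 (1,1)[.OO./XX.X]-1 (1,2)[.OO./X.XX]-1
p3 O@[XOO./X..X]: (0,3)[XOOO/X..X]+1* (1,1)[XOO./XO.X]+0 (1,2)[XOO./X.OX]+0
p4 X@[XOOO/X..X] terminal -1; root [..O./X..X] d7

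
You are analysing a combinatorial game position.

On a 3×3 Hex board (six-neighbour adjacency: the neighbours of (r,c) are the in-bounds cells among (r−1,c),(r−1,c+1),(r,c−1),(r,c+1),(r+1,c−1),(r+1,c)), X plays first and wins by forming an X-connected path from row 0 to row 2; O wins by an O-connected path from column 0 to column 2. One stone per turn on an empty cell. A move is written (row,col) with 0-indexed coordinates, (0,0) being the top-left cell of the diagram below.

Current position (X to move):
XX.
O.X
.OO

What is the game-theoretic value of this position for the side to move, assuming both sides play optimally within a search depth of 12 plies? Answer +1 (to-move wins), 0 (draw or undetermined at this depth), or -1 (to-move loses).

value(XX./O.X/.OO, X) = -1

ply 1, X at XX./O.X/.OO | (0,2)=-1→XXX/O.X/.OO*; (1,1)=-1→XX./OXX/.OO; (2,0)=-1→XX./O.X/XOO
ply 2, O at XXX/O.X/.OO | (1,1)=+1→XXX/OOX/.OO*; (2,0)=+1→XXX/O.X/OOO
ply 3: XXX/OOX/.OO is terminal -1 (X); from XX./O.X/.OO depth 12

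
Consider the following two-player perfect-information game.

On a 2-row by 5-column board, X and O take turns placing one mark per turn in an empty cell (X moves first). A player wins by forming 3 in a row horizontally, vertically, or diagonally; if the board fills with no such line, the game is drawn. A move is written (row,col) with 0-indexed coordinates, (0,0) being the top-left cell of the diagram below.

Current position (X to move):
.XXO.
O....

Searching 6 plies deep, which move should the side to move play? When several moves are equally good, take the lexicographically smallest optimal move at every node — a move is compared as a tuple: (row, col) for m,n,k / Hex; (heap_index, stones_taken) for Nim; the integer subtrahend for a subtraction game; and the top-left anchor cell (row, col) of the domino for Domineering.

ply 1, X at .XXO./O.... | (0,0)=+1→XXXO./O....*; (0,4)=+0→.XXOX/O....; (1,1)=+0→.XXO./OX...; (1,2)=+1→.XXO./O.X..; (1,3)=+1→.XXO./O..X.; (1,4)=+0→.XXO./O...X
ply 2: XXXO./O.... is terminal -1 (O); from .XXO./O.... depth 6

X's best at [.XXO./O....]: (0,0)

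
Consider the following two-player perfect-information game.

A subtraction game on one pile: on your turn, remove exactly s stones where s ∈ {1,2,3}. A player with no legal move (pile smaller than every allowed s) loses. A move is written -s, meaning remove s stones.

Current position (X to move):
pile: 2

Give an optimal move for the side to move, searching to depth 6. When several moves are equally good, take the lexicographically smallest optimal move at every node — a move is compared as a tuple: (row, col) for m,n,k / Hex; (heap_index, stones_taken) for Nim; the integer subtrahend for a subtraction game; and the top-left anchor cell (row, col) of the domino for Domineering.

X's best at [2]: -2

[2] X move#1: -1:-1/1, -2:+1/0*
[0] end (terminal -1, O#2); searched 2 to 6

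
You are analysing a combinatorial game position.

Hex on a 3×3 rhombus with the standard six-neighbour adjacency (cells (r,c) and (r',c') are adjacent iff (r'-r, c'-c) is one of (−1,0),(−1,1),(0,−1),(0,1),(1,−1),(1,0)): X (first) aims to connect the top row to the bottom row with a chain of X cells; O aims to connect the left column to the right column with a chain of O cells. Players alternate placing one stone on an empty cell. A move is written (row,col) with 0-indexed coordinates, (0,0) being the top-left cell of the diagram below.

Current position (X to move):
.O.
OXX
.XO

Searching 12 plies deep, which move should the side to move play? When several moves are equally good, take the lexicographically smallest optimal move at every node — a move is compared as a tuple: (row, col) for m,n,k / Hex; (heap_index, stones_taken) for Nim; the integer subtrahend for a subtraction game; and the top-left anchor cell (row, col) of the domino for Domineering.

ply 1, X at .O./OXX/.XO | (0,0)=-1→XO./OXX/.XO; (0,2)=+1→.OX/OXX/.XO*; (2,0)=-1→.O./OXX/XXO
ply 2: .OX/OXX/.XO is terminal -1 (O); from .O./OXX/.XO depth 12

X's best at [.O./OXX/.XO]: (0,2)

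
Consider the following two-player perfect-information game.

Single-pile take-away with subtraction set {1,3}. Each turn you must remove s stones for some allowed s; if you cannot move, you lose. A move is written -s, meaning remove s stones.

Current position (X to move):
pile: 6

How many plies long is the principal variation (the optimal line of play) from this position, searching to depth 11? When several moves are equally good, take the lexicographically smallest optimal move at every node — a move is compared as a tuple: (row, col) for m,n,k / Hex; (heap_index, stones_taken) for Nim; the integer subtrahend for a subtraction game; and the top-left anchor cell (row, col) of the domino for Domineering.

[6] X move#1: -1:-1/5*, -3:-1/3
[5] O move#2: -1:+1/4*, -3:+1/2
[4] X move#3: -1:-1/3*, -3:-1/1
[3] O move#4: -1:+1/2*, -3:+1/0
[2] X move#5: -1:-1/1*
[1] O move#6: -1:+1/0*
[0] end (terminal -1, X#7); searched 6 to 11

PV length from [6]: 6 plies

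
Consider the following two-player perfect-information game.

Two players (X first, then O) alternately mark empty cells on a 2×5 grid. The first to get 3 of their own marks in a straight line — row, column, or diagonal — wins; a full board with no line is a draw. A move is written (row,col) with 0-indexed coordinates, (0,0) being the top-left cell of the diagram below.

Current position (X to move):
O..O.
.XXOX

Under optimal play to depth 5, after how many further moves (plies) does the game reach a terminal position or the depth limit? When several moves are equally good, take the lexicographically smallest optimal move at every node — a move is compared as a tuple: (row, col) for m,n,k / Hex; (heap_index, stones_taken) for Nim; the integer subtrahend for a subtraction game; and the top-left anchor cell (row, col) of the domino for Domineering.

[O..O./.XXOX] X move#1: (0,1):+0/OX.O./.XXOX, (0,2):+0/O.XO./.XXOX, (0,4):+0/O..OX/.XXOX, (1,0):+1/O..O./XXXOX*
[O..O./XXXOX] end (terminal -1, O#2); searched O..O./.XXOX to 5

PV length from [O..O./.XXOX]: 1 ply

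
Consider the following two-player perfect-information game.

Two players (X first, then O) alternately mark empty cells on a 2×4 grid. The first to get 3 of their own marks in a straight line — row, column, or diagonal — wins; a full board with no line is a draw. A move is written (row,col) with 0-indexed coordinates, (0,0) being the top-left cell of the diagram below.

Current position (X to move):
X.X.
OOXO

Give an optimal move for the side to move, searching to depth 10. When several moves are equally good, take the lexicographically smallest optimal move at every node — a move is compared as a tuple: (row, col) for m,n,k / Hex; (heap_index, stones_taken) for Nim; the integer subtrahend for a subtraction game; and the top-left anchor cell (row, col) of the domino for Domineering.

X's best at [X.X./OOXO]: (0,1)

p1 X@[X.X./OOXO]: (0,1)[XXX./OOXO]+1* (0,3)[X.XX/OOXO]+0
p2 O@[XXX./OOXO] terminal -1; root [X.X./OOXO] d10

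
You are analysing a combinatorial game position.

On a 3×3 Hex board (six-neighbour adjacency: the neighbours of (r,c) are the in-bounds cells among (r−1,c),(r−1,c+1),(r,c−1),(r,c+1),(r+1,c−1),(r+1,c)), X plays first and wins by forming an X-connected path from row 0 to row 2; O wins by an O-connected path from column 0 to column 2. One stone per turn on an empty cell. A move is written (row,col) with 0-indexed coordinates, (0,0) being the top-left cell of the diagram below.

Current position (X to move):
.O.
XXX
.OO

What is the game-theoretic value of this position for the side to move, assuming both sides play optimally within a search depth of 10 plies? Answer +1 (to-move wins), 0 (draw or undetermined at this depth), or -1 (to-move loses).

ply 1, X at .O./XXX/.OO | (0,0)=-1→XO./XXX/.OO; (0,2)=-1→.OX/XXX/.OO; (2,0)=+1→.O./XXX/XOO*
ply 2, O at .O./XXX/XOO | (0,0)=-1→OO./XXX/XOO*; (0,2)=-1→.OO/XXX/XOO
ply 3, X at OO./XXX/XOO | (0,2)=+1→OOX/XXX/XOO*
ply 4: OOX/XXX/XOO is terminal -1 (O); from .O./XXX/.OO depth 10

value(.O./XXX/.OO, X) = +1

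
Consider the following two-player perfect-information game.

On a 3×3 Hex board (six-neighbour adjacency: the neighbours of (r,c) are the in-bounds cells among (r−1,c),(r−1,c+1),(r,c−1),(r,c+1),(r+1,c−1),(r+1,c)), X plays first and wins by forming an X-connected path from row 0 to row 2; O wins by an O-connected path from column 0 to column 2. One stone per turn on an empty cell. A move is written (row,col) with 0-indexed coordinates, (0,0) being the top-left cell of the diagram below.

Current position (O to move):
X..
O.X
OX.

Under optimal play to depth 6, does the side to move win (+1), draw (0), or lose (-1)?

value(X../O.X/OX., O) = +1

p1 O@[X../O.X/OX.]: (0,1)[XO./O.X/OX.]-1 (0,2)[X.O/O.X/OX.]+1* (1,1)[X../OOX/OX.]-1 (2,2)[X../O.X/OXO]-1
p2 X@[X.O/O.X/OX.]: (0,1)[XXO/O.X/OX.]-1* (1,1)[X.O/OXX/OX.]-1 (2,2)[X.O/O.X/OXX]-1
p3 O@[XXO/O.X/OX.]: (1,1)[XXO/OOX/OX.]+1* (2,2)[XXO/O.X/OXO]-1
p4 X@[XXO/OOX/OX.] terminal -1; root [X../O.X/OX.] d6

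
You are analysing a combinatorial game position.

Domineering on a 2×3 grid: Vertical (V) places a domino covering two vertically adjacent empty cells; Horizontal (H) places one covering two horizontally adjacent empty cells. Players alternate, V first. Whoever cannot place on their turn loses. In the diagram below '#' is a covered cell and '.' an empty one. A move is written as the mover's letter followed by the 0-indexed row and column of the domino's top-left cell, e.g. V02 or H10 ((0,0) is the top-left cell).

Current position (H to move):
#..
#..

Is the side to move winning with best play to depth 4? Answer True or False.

H winning at [#../#..]: True

[#../#..] H move#1: H01:+1/###/#..*, H11:+1/#../###
[###/#..] end (terminal -1, V#2); searched #../#.. to 4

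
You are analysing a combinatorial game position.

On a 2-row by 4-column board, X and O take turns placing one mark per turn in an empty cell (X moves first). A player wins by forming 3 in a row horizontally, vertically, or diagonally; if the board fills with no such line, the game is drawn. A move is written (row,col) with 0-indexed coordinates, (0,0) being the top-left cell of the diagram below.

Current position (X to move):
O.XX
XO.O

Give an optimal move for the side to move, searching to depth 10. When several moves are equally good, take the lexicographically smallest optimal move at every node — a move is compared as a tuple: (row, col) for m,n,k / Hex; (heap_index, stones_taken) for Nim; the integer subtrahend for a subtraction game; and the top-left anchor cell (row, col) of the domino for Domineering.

X's best at [O.XX/XO.O]: (0,1)

ply 1, X at O.XX/XO.O | (0,1)=+1→OXXX/XO.O*; (1,2)=+0→O.XX/XOXO
ply 2: OXXX/XO.O is terminal -1 (O); from O.XX/XO.O depth 10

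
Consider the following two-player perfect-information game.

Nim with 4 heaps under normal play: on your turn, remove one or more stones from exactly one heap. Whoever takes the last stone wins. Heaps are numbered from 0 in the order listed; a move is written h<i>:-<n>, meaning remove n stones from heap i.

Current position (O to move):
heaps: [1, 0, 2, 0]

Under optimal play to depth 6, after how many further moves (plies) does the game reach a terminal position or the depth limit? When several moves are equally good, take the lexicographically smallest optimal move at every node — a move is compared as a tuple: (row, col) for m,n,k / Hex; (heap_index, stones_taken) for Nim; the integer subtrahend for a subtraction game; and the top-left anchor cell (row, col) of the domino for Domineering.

PV length from [(1,0,2,0)]: 3 plies

ply 1, O at (1,0,2,0) | h0:-1=-1→(0,0,2,0); h2:-1=+1→(1,0,1,0)*; h2:-2=-1→(1,0,0,0)
ply 2, X at (1,0,1,0) | h0:-1=-1→(0,0,1,0)*; h2:-1=-1→(1,0,0,0)
ply 3, O at (0,0,1,0) | h2:-1=+1→(0,0,0,0)*
ply 4: (0,0,0,0) is terminal -1 (X); from (1,0,2,0) depth 6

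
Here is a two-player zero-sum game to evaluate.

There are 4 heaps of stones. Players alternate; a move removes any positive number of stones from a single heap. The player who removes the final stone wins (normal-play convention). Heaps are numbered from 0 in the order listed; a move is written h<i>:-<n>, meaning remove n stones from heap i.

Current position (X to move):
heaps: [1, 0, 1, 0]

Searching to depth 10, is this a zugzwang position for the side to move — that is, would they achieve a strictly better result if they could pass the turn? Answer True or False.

zugzwang((1,0,1,0), X) = True

[(1,0,1,0)] X move#1: h0:-1:-1/(0,0,1,0)*, h2:-1:-1/(1,0,0,0)
[(0,0,1,0)] O move#2: h2:-1:+1/(0,0,0,0)*
[(0,0,0,0)] end (terminal -1, X#3); searched (1,0,1,0) to 10
suppose X passes — search the same position with O to move:
pass> [(1,0,1,0)] O move#1: h0:-1:-1/(0,0,1,0)*, h2:-1:-1/(1,0,0,0)
pass> [(0,0,1,0)] X move#2: h2:-1:+1/(0,0,0,0)*
pass> [(0,0,0,0)] end (terminal -1, O#3); searched (1,0,1,0) to 10
for X: play -1, pass +1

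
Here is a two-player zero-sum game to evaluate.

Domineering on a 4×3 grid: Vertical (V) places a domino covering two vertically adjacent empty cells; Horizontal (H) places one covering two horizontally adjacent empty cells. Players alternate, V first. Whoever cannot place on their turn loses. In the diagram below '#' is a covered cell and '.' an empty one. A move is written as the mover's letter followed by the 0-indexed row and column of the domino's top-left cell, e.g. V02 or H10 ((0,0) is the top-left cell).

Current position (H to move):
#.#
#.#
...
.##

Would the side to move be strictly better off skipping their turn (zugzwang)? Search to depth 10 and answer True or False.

p1 H@[#.#/#.#/.../.##]: H20[#.#/#.#/##./.##]-1* H21[#.#/#.#/.##/.##]-1
p2 V@[#.#/#.#/##./.##]: V01[###/###/##./.##]+1*
p3 H@[###/###/##./.##] terminal -1; root [#.#/#.#/.../.##] d10
pass branch (V moves first from the same position):
  | p1 V@[#.#/#.#/.../.##]: V01[###/###/.../.##]-1 V11[#.#/###/.#./.##]+1* V20[#.#/#.#/#../###]+1
  | p2 H@[#.#/###/.#./.##] terminal -1; root [#.#/#.#/.../.##] d10
H moving scores -1; H passing scores -1

zugzwang(#.#/#.#/.../.##, H) = False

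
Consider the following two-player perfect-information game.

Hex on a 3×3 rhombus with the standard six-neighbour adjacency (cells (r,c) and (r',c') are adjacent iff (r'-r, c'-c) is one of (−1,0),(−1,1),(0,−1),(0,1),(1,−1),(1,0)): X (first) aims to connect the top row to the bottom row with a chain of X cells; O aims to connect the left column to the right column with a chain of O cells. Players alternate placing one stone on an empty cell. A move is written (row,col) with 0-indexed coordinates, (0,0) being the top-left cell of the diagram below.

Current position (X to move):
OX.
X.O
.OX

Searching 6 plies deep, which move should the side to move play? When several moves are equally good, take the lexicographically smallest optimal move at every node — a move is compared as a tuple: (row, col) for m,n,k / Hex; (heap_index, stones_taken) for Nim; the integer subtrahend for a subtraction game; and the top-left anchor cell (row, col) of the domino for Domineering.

X's best at [OX./X.O/.OX]: (2,0)

[OX./X.O/.OX] X move#1: (0,2):-1/OXX/X.O/.OX, (1,1):-1/OX./XXO/.OX, (2,0):+1/OX./X.O/XOX*
[OX./X.O/XOX] end (terminal -1, O#2); searched OX./X.O/.OX to 6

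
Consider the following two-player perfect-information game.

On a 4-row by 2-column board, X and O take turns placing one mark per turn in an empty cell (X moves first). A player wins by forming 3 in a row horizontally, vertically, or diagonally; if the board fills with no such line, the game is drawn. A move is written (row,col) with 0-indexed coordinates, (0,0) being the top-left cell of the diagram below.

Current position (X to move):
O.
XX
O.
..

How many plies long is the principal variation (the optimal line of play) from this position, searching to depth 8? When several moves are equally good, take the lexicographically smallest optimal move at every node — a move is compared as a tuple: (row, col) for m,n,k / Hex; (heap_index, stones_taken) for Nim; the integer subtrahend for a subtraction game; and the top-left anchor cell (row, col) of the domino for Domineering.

PV length from [O./XX/O./..]: 3 plies

ply 1, X at O./XX/O./.. | (0,1)=+0→OX/XX/O./..; (2,1)=+1→O./XX/OX/..*; (3,0)=+0→O./XX/O./X.; (3,1)=+0→O./XX/O./.X
ply 2, O at O./XX/OX/.. | (0,1)=-1→OO/XX/OX/..*; (3,0)=-1→O./XX/OX/O.; (3,1)=-1→O./XX/OX/.O
ply 3, X at OO/XX/OX/.. | (3,0)=+0→OO/XX/OX/X.; (3,1)=+1→OO/XX/OX/.X*
ply 4: OO/XX/OX/.X is terminal -1 (O); from O./XX/O./.. depth 8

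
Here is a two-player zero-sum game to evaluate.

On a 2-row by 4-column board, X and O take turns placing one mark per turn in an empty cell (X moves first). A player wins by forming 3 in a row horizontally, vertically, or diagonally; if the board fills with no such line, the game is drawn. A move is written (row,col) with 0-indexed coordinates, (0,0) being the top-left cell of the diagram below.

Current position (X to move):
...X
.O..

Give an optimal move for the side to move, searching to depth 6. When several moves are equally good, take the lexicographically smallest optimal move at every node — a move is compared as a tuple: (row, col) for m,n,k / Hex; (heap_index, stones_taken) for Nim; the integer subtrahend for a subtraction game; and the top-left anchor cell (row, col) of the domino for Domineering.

[...X/.O..] X move#1: (0,0):-1/X..X/.O.., (0,1):+0/.X.X/.O..*, (0,2):+0/..XX/.O.., (1,0):+0/...X/XO.., (1,2):+0/...X/.OX., (1,3):+0/...X/.O.X
[.X.X/.O..] O move#2: (0,0):-1/OX.X/.O.., (0,2):+0/.XOX/.O..*, (1,0):-1/.X.X/OO.., (1,2):-1/.X.X/.OO., (1,3):-1/.X.X/.O.O
[.XOX/.O..] X move#3: (0,0):-1/XXOX/.O.., (1,0):+0/.XOX/XO..*, (1,2):+0/.XOX/.OX., (1,3):+0/.XOX/.O.X
[.XOX/XO..] O move#4: (0,0):+0/OXOX/XO..*, (1,2):+0/.XOX/XOO., (1,3):+0/.XOX/XO.O
[OXOX/XO..] X move#5: (1,2):+0/OXOX/XOX.*, (1,3):+0/OXOX/XO.X
[OXOX/XOX.] O move#6: (1,3):+0/OXOX/XOXO*
[OXOX/XOXO] end (terminal +0, X#7); searched ...X/.O.. to 6

X's best at [...X/.O..]: (0,1)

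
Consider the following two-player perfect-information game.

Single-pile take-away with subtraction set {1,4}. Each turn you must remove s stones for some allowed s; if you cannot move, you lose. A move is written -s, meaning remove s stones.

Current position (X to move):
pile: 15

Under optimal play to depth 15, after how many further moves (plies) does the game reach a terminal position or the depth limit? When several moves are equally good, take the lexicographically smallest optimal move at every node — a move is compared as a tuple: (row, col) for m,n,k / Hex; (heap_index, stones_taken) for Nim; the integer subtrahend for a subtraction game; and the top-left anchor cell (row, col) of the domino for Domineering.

PV length from [15]: 6 plies

[15] X move#1: -1:-1/14*, -4:-1/11
[14] O move#2: -1:-1/13, -4:+1/10*
[10] X move#3: -1:-1/9*, -4:-1/6
[9] O move#4: -1:-1/8, -4:+1/5*
[5] X move#5: -1:-1/4*, -4:-1/1
[4] O move#6: -1:-1/3, -4:+1/0*
[0] end (terminal -1, X#7); searched 15 to 15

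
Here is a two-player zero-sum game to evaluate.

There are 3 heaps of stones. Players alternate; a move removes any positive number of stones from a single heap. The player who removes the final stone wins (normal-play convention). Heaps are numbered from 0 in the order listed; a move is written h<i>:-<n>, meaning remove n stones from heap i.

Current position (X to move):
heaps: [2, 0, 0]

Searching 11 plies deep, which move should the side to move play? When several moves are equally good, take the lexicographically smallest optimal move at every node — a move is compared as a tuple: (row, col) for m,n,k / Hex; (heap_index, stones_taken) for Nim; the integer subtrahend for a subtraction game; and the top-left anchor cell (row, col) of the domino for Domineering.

X's best at [(2,0,0)]: h0:-2

p1 X@[(2,0,0)]: h0:-1[(1,0,0)]-1 h0:-2[(0,0,0)]+1*
p2 O@[(0,0,0)] terminal -1; root [(2,0,0)] d11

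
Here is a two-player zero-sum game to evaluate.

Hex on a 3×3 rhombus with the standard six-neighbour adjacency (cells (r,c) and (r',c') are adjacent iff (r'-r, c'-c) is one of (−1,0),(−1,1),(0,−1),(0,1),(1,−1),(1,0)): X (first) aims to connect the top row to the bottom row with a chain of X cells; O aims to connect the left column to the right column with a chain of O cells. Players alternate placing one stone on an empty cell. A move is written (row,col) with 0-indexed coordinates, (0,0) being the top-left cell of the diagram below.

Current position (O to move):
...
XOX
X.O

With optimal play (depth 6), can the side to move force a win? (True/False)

O winning at [.../XOX/X.O]: False

p1 O@[.../XOX/X.O]: (0,0)[O../XOX/X.O]-1* (0,1)[.O./XOX/X.O]-1 (0,2)[..O/XOX/X.O]-1 (2,1)[.../XOX/XOO]-1
p2 X@[O../XOX/X.O]: (0,1)[OX./XOX/X.O]+1* (0,2)[O.X/XOX/X.O]+1 (2,1)[O../XOX/XXO]+1
p3 O@[OX./XOX/X.O] terminal -1; root [.../XOX/X.O] d6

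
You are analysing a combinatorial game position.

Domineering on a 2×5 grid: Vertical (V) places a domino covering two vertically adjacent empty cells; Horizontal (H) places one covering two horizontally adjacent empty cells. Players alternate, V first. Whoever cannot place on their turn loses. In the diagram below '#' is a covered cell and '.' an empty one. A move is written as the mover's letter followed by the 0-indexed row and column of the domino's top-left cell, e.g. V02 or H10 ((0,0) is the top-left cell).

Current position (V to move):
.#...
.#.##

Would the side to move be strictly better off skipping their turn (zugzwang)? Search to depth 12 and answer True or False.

zugzwang(.#.../.#.##, V) = False

[.#.../.#.##] V move#1: V00:-1/##.../##.##, V02:+1/.##../.####*
[.##../.####] H move#2: H03:-1/.####/.####*
[.####/.####] V move#3: V00:+1/#####/#####*
[#####/#####] end (terminal -1, H#4); searched .#.../.#.## to 12
suppose V passes — search the same position with H to move:
pass> [.#.../.#.##] H move#1: H02:-1/.###./.#.##*, H03:-1/.#.##/.#.##
pass> [.###./.#.##] V move#2: V00:+1/####./##.##*
pass> [####./##.##] end (terminal -1, H#3); searched .#.../.#.## to 12
for V: play +1, pass +1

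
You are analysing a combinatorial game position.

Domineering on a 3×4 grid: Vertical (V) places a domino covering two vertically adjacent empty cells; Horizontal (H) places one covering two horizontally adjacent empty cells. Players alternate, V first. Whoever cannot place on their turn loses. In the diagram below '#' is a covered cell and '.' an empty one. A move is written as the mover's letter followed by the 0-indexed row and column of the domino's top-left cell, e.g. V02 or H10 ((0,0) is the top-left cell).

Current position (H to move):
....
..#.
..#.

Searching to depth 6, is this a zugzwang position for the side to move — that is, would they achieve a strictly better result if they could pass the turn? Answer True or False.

[..../..#./..#.] H move#1: H00:-1/##../..#./..#., H01:-1/.##./..#./..#., H02:-1/..##/..#./..#., H10:+1/..../###./..#.*, H20:-1/..../..#./###.
[..../###./..#.] V move#2: V03:-1/...#/####/..#.*, V13:-1/..../####/..##
[...#/####/..#.] H move#3: H00:+1/##.#/####/..#.*, H01:+1/.###/####/..#., H20:+1/...#/####/###.
[##.#/####/..#.] end (terminal -1, V#4); searched ..../..#./..#. to 6
pass branch (V moves first from the same position):
  | [..../..#./..#.] V move#1: V00:+1/#.../#.#./..#.*, V01:+1/.#../.##./..#., V03:-1/...#/..##/..#., V10:+1/..../#.#./#.#., V11:+1/..../.##./.##., V13:-1/..../..##/..##
  | [#.../#.#./..#.] H move#2: H01:-1/###./#.#./..#.*, H02:-1/#.##/#.#./..#., H20:-1/#.../#.#./###.
  | [###./#.#./..#.] V move#3: V03:-1/####/#.##/..#., V11:+1/###./###./.##.*, V13:-1/###./#.##/..##
  | [###./###./.##.] end (terminal -1, H#4); searched ..../..#./..#. to 6
H moving scores +1; H passing scores -1

zugzwang(..../..#./..#., H) = False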